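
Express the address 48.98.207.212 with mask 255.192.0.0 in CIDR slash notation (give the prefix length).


Binary: 11111111.11000000.00000000.00000000
Count leading 1s
Prefix: /10


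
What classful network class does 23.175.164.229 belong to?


First octet: 23
Binary: 00010111
0xxxxxxx -> Class A (1-126)
Class A, default mask 255.0.0.0 (/8)


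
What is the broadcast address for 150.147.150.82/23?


Network: 150.147.150.0/23
Host bits = 9
Set all host bits to 1:
Broadcast: 150.147.151.255


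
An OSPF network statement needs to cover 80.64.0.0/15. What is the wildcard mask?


Subnet mask: 255.254.0.0
Wildcard = 255.255.255.255 - subnet mask
255 - 255 = 0
255 - 254 = 1
255 - 0 = 255
255 - 0 = 255
Wildcard: 0.1.255.255


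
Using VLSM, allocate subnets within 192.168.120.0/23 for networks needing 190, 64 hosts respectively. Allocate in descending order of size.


190 hosts -> /24 (254 usable): 192.168.120.0/24
64 hosts -> /25 (126 usable): 192.168.121.0/25
Allocation: 192.168.120.0/24 (190 hosts, 254 usable); 192.168.121.0/25 (64 hosts, 126 usable)


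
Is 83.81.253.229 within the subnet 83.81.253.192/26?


Subnet network: 83.81.253.192
Test IP AND mask: 83.81.253.192
Yes, 83.81.253.229 is in 83.81.253.192/26


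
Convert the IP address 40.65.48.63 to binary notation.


40 = 00101000
65 = 01000001
48 = 00110000
63 = 00111111
Binary: 00101000.01000001.00110000.00111111


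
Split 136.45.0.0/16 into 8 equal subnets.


New prefix = 16 + 3 = 19
Each subnet has 8192 addresses
  136.45.0.0/19
  136.45.32.0/19
  136.45.64.0/19
  136.45.96.0/19
  136.45.128.0/19
  136.45.160.0/19
  136.45.192.0/19
  136.45.224.0/19
Subnets: 136.45.0.0/19, 136.45.32.0/19, 136.45.64.0/19, 136.45.96.0/19, 136.45.128.0/19, 136.45.160.0/19, 136.45.192.0/19, 136.45.224.0/19


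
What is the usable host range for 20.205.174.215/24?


Network: 20.205.174.0
Broadcast: 20.205.174.255
First usable = network + 1
Last usable = broadcast - 1
Range: 20.205.174.1 to 20.205.174.254


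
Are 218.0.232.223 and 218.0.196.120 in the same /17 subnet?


Mask: 255.255.128.0
218.0.232.223 AND mask = 218.0.128.0
218.0.196.120 AND mask = 218.0.128.0
Yes, same subnet (218.0.128.0)


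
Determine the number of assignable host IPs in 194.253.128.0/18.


Host bits = 32 - 18 = 14
Total addresses = 2^14 = 16384
Usable = total - 2 (network and broadcast)
Usable hosts: 16382


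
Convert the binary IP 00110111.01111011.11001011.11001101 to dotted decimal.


00110111 = 55
01111011 = 123
11001011 = 203
11001101 = 205
IP: 55.123.203.205


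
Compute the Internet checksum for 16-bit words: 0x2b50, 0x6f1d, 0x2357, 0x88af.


Sum all words (with carry folding):
+ 0x2b50 = 0x2b50
+ 0x6f1d = 0x9a6d
+ 0x2357 = 0xbdc4
+ 0x88af = 0x4674
One's complement: ~0x4674
Checksum = 0xb98b


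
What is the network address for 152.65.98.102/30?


IP:   10011000.01000001.01100010.01100110
Mask: 11111111.11111111.11111111.11111100
AND operation:
Net:  10011000.01000001.01100010.01100100
Network: 152.65.98.100/30


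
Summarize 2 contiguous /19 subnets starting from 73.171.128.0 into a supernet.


Original prefix: /19
Number of subnets: 2 = 2^1
New prefix = 19 - 1 = 18
Supernet: 73.171.128.0/18


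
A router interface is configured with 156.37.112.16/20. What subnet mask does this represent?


/20 means 20 network bits, 12 host bits
Binary: 11111111111111111111000000000000
Mask: 255.255.240.0


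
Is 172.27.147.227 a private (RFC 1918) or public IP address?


RFC 1918 private ranges:
  10.0.0.0/8 (10.0.0.0 - 10.255.255.255)
  172.16.0.0/12 (172.16.0.0 - 172.31.255.255)
  192.168.0.0/16 (192.168.0.0 - 192.168.255.255)
Private (in 172.16.0.0/12)


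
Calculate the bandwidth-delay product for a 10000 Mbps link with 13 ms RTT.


BDP = bandwidth * RTT
= 10000 Mbps * 13 ms
= 10000 * 1e6 * 13 / 1000 bits
= 130000000 bits
= 16250000 bytes
= 15869.1406 KB
BDP = 130000000 bits (16250000 bytes)


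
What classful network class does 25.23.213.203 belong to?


First octet: 25
Binary: 00011001
0xxxxxxx -> Class A (1-126)
Class A, default mask 255.0.0.0 (/8)


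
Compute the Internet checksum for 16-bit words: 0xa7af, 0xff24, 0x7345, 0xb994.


Sum all words (with carry folding):
+ 0xa7af = 0xa7af
+ 0xff24 = 0xa6d4
+ 0x7345 = 0x1a1a
+ 0xb994 = 0xd3ae
One's complement: ~0xd3ae
Checksum = 0x2c51


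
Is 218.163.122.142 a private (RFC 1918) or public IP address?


RFC 1918 private ranges:
  10.0.0.0/8 (10.0.0.0 - 10.255.255.255)
  172.16.0.0/12 (172.16.0.0 - 172.31.255.255)
  192.168.0.0/16 (192.168.0.0 - 192.168.255.255)
Public (not in any RFC 1918 range)


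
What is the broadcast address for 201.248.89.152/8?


Network: 201.0.0.0/8
Host bits = 24
Set all host bits to 1:
Broadcast: 201.255.255.255


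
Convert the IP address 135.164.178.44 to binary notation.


135 = 10000111
164 = 10100100
178 = 10110010
44 = 00101100
Binary: 10000111.10100100.10110010.00101100


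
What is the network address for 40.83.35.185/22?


IP:   00101000.01010011.00100011.10111001
Mask: 11111111.11111111.11111100.00000000
AND operation:
Net:  00101000.01010011.00100000.00000000
Network: 40.83.32.0/22


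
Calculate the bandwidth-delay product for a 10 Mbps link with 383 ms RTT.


BDP = bandwidth * RTT
= 10 Mbps * 383 ms
= 10 * 1e6 * 383 / 1000 bits
= 3830000 bits
= 478750 bytes
= 467.5293 KB
BDP = 3830000 bits (478750 bytes)


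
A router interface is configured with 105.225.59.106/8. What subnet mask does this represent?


/8 means 8 network bits, 24 host bits
Binary: 11111111000000000000000000000000
Mask: 255.0.0.0


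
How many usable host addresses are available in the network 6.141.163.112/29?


Host bits = 32 - 29 = 3
Total addresses = 2^3 = 8
Usable = total - 2 (network and broadcast)
Usable hosts: 6


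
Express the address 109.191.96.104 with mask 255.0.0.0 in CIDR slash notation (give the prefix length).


Binary: 11111111.00000000.00000000.00000000
Count leading 1s
Prefix: /8


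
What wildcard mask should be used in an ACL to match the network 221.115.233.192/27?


Subnet mask: 255.255.255.224
Wildcard = 255.255.255.255 - subnet mask
255 - 255 = 0
255 - 255 = 0
255 - 255 = 0
255 - 224 = 31
Wildcard: 0.0.0.31


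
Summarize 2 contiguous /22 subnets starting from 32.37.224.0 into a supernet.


Original prefix: /22
Number of subnets: 2 = 2^1
New prefix = 22 - 1 = 21
Supernet: 32.37.224.0/21


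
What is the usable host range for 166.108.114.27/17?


Network: 166.108.0.0
Broadcast: 166.108.127.255
First usable = network + 1
Last usable = broadcast - 1
Range: 166.108.0.1 to 166.108.127.254


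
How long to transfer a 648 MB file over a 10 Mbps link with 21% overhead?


Effective throughput = 10 * (1 - 21/100) = 7.9 Mbps
File size in Mb = 648 * 8 = 5184 Mb
Time = 5184 / 7.9
Time = 656.2025 seconds


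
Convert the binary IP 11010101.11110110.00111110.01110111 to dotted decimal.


11010101 = 213
11110110 = 246
00111110 = 62
01110111 = 119
IP: 213.246.62.119


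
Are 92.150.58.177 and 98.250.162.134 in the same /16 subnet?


Mask: 255.255.0.0
92.150.58.177 AND mask = 92.150.0.0
98.250.162.134 AND mask = 98.250.0.0
No, different subnets (92.150.0.0 vs 98.250.0.0)


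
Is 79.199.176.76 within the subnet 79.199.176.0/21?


Subnet network: 79.199.176.0
Test IP AND mask: 79.199.176.0
Yes, 79.199.176.76 is in 79.199.176.0/21


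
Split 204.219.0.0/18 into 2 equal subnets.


New prefix = 18 + 1 = 19
Each subnet has 8192 addresses
  204.219.0.0/19
  204.219.32.0/19
Subnets: 204.219.0.0/19, 204.219.32.0/19


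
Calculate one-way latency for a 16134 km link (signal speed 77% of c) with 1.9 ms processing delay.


Speed = 0.77 * 3e5 km/s = 231000 km/s
Propagation delay = 16134 / 231000 = 0.0698 s = 69.8442 ms
Processing delay = 1.9 ms
Total one-way latency = 71.7442 ms


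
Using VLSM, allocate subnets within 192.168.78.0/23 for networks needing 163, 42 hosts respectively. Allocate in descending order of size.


163 hosts -> /24 (254 usable): 192.168.78.0/24
42 hosts -> /26 (62 usable): 192.168.79.0/26
Allocation: 192.168.78.0/24 (163 hosts, 254 usable); 192.168.79.0/26 (42 hosts, 62 usable)


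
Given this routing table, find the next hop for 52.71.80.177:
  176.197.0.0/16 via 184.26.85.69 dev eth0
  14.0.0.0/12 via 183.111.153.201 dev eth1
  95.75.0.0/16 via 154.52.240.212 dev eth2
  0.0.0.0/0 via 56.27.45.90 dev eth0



Longest prefix match for 52.71.80.177:
  /16 176.197.0.0: no
  /12 14.0.0.0: no
  /16 95.75.0.0: no
  /0 0.0.0.0: MATCH
Selected: next-hop 56.27.45.90 via eth0 (matched /0)


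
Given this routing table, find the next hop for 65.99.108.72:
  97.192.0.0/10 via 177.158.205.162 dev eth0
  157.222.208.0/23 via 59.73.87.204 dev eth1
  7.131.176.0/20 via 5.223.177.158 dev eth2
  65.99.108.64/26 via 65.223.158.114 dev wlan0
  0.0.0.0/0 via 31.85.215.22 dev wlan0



Longest prefix match for 65.99.108.72:
  /10 97.192.0.0: no
  /23 157.222.208.0: no
  /20 7.131.176.0: no
  /26 65.99.108.64: MATCH
  /0 0.0.0.0: MATCH
Selected: next-hop 65.223.158.114 via wlan0 (matched /26)


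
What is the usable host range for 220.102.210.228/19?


Network: 220.102.192.0
Broadcast: 220.102.223.255
First usable = network + 1
Last usable = broadcast - 1
Range: 220.102.192.1 to 220.102.223.254


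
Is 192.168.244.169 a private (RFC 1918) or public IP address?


RFC 1918 private ranges:
  10.0.0.0/8 (10.0.0.0 - 10.255.255.255)
  172.16.0.0/12 (172.16.0.0 - 172.31.255.255)
  192.168.0.0/16 (192.168.0.0 - 192.168.255.255)
Private (in 192.168.0.0/16)


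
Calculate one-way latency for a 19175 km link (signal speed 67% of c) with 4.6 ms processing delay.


Speed = 0.67 * 3e5 km/s = 201000 km/s
Propagation delay = 19175 / 201000 = 0.0954 s = 95.398 ms
Processing delay = 4.6 ms
Total one-way latency = 99.998 ms


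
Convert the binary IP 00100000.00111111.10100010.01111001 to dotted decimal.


00100000 = 32
00111111 = 63
10100010 = 162
01111001 = 121
IP: 32.63.162.121


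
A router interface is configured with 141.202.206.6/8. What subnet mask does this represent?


/8 means 8 network bits, 24 host bits
Binary: 11111111000000000000000000000000
Mask: 255.0.0.0


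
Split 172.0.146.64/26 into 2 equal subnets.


New prefix = 26 + 1 = 27
Each subnet has 32 addresses
  172.0.146.64/27
  172.0.146.96/27
Subnets: 172.0.146.64/27, 172.0.146.96/27


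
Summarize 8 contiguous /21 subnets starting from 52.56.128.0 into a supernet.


Original prefix: /21
Number of subnets: 8 = 2^3
New prefix = 21 - 3 = 18
Supernet: 52.56.128.0/18


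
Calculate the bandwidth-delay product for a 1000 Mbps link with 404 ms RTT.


BDP = bandwidth * RTT
= 1000 Mbps * 404 ms
= 1000 * 1e6 * 404 / 1000 bits
= 404000000 bits
= 50500000 bytes
= 49316.4062 KB
BDP = 404000000 bits (50500000 bytes)


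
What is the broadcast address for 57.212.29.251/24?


Network: 57.212.29.0/24
Host bits = 8
Set all host bits to 1:
Broadcast: 57.212.29.255


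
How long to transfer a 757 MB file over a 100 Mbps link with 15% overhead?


Effective throughput = 100 * (1 - 15/100) = 85 Mbps
File size in Mb = 757 * 8 = 6056 Mb
Time = 6056 / 85
Time = 71.2471 seconds


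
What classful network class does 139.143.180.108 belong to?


First octet: 139
Binary: 10001011
10xxxxxx -> Class B (128-191)
Class B, default mask 255.255.0.0 (/16)


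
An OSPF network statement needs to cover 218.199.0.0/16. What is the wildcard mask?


Subnet mask: 255.255.0.0
Wildcard = 255.255.255.255 - subnet mask
255 - 255 = 0
255 - 255 = 0
255 - 0 = 255
255 - 0 = 255
Wildcard: 0.0.255.255


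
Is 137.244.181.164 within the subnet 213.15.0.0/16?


Subnet network: 213.15.0.0
Test IP AND mask: 137.244.0.0
No, 137.244.181.164 is not in 213.15.0.0/16


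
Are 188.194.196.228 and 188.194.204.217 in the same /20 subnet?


Mask: 255.255.240.0
188.194.196.228 AND mask = 188.194.192.0
188.194.204.217 AND mask = 188.194.192.0
Yes, same subnet (188.194.192.0)


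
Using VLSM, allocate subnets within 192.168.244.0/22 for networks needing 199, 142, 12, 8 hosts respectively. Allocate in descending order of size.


199 hosts -> /24 (254 usable): 192.168.244.0/24
142 hosts -> /24 (254 usable): 192.168.245.0/24
12 hosts -> /28 (14 usable): 192.168.246.0/28
8 hosts -> /28 (14 usable): 192.168.246.16/28
Allocation: 192.168.244.0/24 (199 hosts, 254 usable); 192.168.245.0/24 (142 hosts, 254 usable); 192.168.246.0/28 (12 hosts, 14 usable); 192.168.246.16/28 (8 hosts, 14 usable)


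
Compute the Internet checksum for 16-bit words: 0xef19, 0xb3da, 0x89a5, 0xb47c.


Sum all words (with carry folding):
+ 0xef19 = 0xef19
+ 0xb3da = 0xa2f4
+ 0x89a5 = 0x2c9a
+ 0xb47c = 0xe116
One's complement: ~0xe116
Checksum = 0x1ee9


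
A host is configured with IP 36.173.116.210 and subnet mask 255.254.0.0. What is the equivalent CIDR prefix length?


Binary: 11111111.11111110.00000000.00000000
Count leading 1s
Prefix: /15


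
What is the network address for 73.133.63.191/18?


IP:   01001001.10000101.00111111.10111111
Mask: 11111111.11111111.11000000.00000000
AND operation:
Net:  01001001.10000101.00000000.00000000
Network: 73.133.0.0/18


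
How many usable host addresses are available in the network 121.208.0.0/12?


Host bits = 32 - 12 = 20
Total addresses = 2^20 = 1048576
Usable = total - 2 (network and broadcast)
Usable hosts: 1048574


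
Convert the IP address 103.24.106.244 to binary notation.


103 = 01100111
24 = 00011000
106 = 01101010
244 = 11110100
Binary: 01100111.00011000.01101010.11110100


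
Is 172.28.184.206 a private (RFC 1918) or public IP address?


RFC 1918 private ranges:
  10.0.0.0/8 (10.0.0.0 - 10.255.255.255)
  172.16.0.0/12 (172.16.0.0 - 172.31.255.255)
  192.168.0.0/16 (192.168.0.0 - 192.168.255.255)
Private (in 172.16.0.0/12)


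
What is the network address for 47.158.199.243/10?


IP:   00101111.10011110.11000111.11110011
Mask: 11111111.11000000.00000000.00000000
AND operation:
Net:  00101111.10000000.00000000.00000000
Network: 47.128.0.0/10


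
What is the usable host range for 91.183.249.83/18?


Network: 91.183.192.0
Broadcast: 91.183.255.255
First usable = network + 1
Last usable = broadcast - 1
Range: 91.183.192.1 to 91.183.255.254


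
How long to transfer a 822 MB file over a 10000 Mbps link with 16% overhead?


Effective throughput = 10000 * (1 - 16/100) = 8400 Mbps
File size in Mb = 822 * 8 = 6576 Mb
Time = 6576 / 8400
Time = 0.7829 seconds


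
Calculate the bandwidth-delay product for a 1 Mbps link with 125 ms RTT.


BDP = bandwidth * RTT
= 1 Mbps * 125 ms
= 1 * 1e6 * 125 / 1000 bits
= 125000 bits
= 15625 bytes
= 15.2588 KB
BDP = 125000 bits (15625 bytes)


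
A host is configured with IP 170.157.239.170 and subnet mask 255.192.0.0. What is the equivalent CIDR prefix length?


Binary: 11111111.11000000.00000000.00000000
Count leading 1s
Prefix: /10


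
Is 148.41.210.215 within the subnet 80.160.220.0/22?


Subnet network: 80.160.220.0
Test IP AND mask: 148.41.208.0
No, 148.41.210.215 is not in 80.160.220.0/22


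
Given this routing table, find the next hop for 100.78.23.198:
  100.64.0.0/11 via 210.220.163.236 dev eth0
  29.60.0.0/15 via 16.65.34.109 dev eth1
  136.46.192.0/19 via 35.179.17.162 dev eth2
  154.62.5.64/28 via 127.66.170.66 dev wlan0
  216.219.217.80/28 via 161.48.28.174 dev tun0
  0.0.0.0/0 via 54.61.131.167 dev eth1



Longest prefix match for 100.78.23.198:
  /11 100.64.0.0: MATCH
  /15 29.60.0.0: no
  /19 136.46.192.0: no
  /28 154.62.5.64: no
  /28 216.219.217.80: no
  /0 0.0.0.0: MATCH
Selected: next-hop 210.220.163.236 via eth0 (matched /11)


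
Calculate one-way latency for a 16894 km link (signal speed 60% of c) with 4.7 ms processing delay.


Speed = 0.6 * 3e5 km/s = 180000 km/s
Propagation delay = 16894 / 180000 = 0.0939 s = 93.8556 ms
Processing delay = 4.7 ms
Total one-way latency = 98.5556 ms


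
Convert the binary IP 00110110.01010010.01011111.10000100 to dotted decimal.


00110110 = 54
01010010 = 82
01011111 = 95
10000100 = 132
IP: 54.82.95.132


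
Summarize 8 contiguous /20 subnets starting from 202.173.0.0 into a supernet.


Original prefix: /20
Number of subnets: 8 = 2^3
New prefix = 20 - 3 = 17
Supernet: 202.173.0.0/17


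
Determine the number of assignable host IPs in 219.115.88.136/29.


Host bits = 32 - 29 = 3
Total addresses = 2^3 = 8
Usable = total - 2 (network and broadcast)
Usable hosts: 6


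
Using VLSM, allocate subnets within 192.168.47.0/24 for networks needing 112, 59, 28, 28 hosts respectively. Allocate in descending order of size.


112 hosts -> /25 (126 usable): 192.168.47.0/25
59 hosts -> /26 (62 usable): 192.168.47.128/26
28 hosts -> /27 (30 usable): 192.168.47.192/27
28 hosts -> /27 (30 usable): 192.168.47.224/27
Allocation: 192.168.47.0/25 (112 hosts, 126 usable); 192.168.47.128/26 (59 hosts, 62 usable); 192.168.47.192/27 (28 hosts, 30 usable); 192.168.47.224/27 (28 hosts, 30 usable)


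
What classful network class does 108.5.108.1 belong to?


First octet: 108
Binary: 01101100
0xxxxxxx -> Class A (1-126)
Class A, default mask 255.0.0.0 (/8)


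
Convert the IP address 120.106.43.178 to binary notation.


120 = 01111000
106 = 01101010
43 = 00101011
178 = 10110010
Binary: 01111000.01101010.00101011.10110010


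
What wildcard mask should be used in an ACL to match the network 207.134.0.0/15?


Subnet mask: 255.254.0.0
Wildcard = 255.255.255.255 - subnet mask
255 - 255 = 0
255 - 254 = 1
255 - 0 = 255
255 - 0 = 255
Wildcard: 0.1.255.255


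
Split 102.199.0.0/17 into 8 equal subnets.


New prefix = 17 + 3 = 20
Each subnet has 4096 addresses
  102.199.0.0/20
  102.199.16.0/20
  102.199.32.0/20
  102.199.48.0/20
  102.199.64.0/20
  102.199.80.0/20
  102.199.96.0/20
  102.199.112.0/20
Subnets: 102.199.0.0/20, 102.199.16.0/20, 102.199.32.0/20, 102.199.48.0/20, 102.199.64.0/20, 102.199.80.0/20, 102.199.96.0/20, 102.199.112.0/20


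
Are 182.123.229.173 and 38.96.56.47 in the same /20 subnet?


Mask: 255.255.240.0
182.123.229.173 AND mask = 182.123.224.0
38.96.56.47 AND mask = 38.96.48.0
No, different subnets (182.123.224.0 vs 38.96.48.0)


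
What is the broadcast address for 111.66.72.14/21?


Network: 111.66.72.0/21
Host bits = 11
Set all host bits to 1:
Broadcast: 111.66.79.255


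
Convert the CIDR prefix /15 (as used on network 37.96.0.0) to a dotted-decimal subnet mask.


/15 means 15 network bits, 17 host bits
Binary: 11111111111111100000000000000000
Mask: 255.254.0.0


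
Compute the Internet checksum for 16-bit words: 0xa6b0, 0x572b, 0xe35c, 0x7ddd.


Sum all words (with carry folding):
+ 0xa6b0 = 0xa6b0
+ 0x572b = 0xfddb
+ 0xe35c = 0xe138
+ 0x7ddd = 0x5f16
One's complement: ~0x5f16
Checksum = 0xa0e9


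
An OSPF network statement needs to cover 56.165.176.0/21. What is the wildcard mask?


Subnet mask: 255.255.248.0
Wildcard = 255.255.255.255 - subnet mask
255 - 255 = 0
255 - 255 = 0
255 - 248 = 7
255 - 0 = 255
Wildcard: 0.0.7.255


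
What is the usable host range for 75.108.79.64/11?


Network: 75.96.0.0
Broadcast: 75.127.255.255
First usable = network + 1
Last usable = broadcast - 1
Range: 75.96.0.1 to 75.127.255.254


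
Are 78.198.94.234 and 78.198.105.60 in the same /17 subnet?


Mask: 255.255.128.0
78.198.94.234 AND mask = 78.198.0.0
78.198.105.60 AND mask = 78.198.0.0
Yes, same subnet (78.198.0.0)


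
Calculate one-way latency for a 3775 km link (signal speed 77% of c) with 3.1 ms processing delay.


Speed = 0.77 * 3e5 km/s = 231000 km/s
Propagation delay = 3775 / 231000 = 0.0163 s = 16.342 ms
Processing delay = 3.1 ms
Total one-way latency = 19.442 ms


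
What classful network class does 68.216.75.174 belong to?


First octet: 68
Binary: 01000100
0xxxxxxx -> Class A (1-126)
Class A, default mask 255.0.0.0 (/8)


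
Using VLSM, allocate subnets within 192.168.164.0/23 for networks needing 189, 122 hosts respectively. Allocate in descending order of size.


189 hosts -> /24 (254 usable): 192.168.164.0/24
122 hosts -> /25 (126 usable): 192.168.165.0/25
Allocation: 192.168.164.0/24 (189 hosts, 254 usable); 192.168.165.0/25 (122 hosts, 126 usable)


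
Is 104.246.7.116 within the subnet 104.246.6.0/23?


Subnet network: 104.246.6.0
Test IP AND mask: 104.246.6.0
Yes, 104.246.7.116 is in 104.246.6.0/23


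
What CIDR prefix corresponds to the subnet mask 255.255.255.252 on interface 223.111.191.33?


Binary: 11111111.11111111.11111111.11111100
Count leading 1s
Prefix: /30


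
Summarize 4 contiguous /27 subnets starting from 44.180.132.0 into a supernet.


Original prefix: /27
Number of subnets: 4 = 2^2
New prefix = 27 - 2 = 25
Supernet: 44.180.132.0/25


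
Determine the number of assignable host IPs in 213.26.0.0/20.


Host bits = 32 - 20 = 12
Total addresses = 2^12 = 4096
Usable = total - 2 (network and broadcast)
Usable hosts: 4094


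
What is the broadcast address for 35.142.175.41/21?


Network: 35.142.168.0/21
Host bits = 11
Set all host bits to 1:
Broadcast: 35.142.175.255


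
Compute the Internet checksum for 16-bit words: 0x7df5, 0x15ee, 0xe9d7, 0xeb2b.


Sum all words (with carry folding):
+ 0x7df5 = 0x7df5
+ 0x15ee = 0x93e3
+ 0xe9d7 = 0x7dbb
+ 0xeb2b = 0x68e7
One's complement: ~0x68e7
Checksum = 0x9718


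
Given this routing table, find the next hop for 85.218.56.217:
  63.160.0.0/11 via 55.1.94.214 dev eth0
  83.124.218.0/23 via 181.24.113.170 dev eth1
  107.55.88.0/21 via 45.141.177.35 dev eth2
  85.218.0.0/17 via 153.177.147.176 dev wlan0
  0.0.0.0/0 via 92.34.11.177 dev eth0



Longest prefix match for 85.218.56.217:
  /11 63.160.0.0: no
  /23 83.124.218.0: no
  /21 107.55.88.0: no
  /17 85.218.0.0: MATCH
  /0 0.0.0.0: MATCH
Selected: next-hop 153.177.147.176 via wlan0 (matched /17)


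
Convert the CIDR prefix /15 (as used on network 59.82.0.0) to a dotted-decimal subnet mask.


/15 means 15 network bits, 17 host bits
Binary: 11111111111111100000000000000000
Mask: 255.254.0.0


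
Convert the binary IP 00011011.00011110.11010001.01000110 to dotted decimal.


00011011 = 27
00011110 = 30
11010001 = 209
01000110 = 70
IP: 27.30.209.70


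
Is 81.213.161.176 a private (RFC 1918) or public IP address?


RFC 1918 private ranges:
  10.0.0.0/8 (10.0.0.0 - 10.255.255.255)
  172.16.0.0/12 (172.16.0.0 - 172.31.255.255)
  192.168.0.0/16 (192.168.0.0 - 192.168.255.255)
Public (not in any RFC 1918 range)


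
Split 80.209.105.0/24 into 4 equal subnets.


New prefix = 24 + 2 = 26
Each subnet has 64 addresses
  80.209.105.0/26
  80.209.105.64/26
  80.209.105.128/26
  80.209.105.192/26
Subnets: 80.209.105.0/26, 80.209.105.64/26, 80.209.105.128/26, 80.209.105.192/26


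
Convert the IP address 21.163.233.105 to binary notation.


21 = 00010101
163 = 10100011
233 = 11101001
105 = 01101001
Binary: 00010101.10100011.11101001.01101001


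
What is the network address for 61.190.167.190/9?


IP:   00111101.10111110.10100111.10111110
Mask: 11111111.10000000.00000000.00000000
AND operation:
Net:  00111101.10000000.00000000.00000000
Network: 61.128.0.0/9


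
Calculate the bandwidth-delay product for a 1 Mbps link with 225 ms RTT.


BDP = bandwidth * RTT
= 1 Mbps * 225 ms
= 1 * 1e6 * 225 / 1000 bits
= 225000 bits
= 28125 bytes
= 27.4658 KB
BDP = 225000 bits (28125 bytes)


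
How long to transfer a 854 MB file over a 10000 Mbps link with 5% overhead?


Effective throughput = 10000 * (1 - 5/100) = 9500 Mbps
File size in Mb = 854 * 8 = 6832 Mb
Time = 6832 / 9500
Time = 0.7192 seconds


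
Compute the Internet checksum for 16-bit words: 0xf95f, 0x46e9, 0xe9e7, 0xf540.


Sum all words (with carry folding):
+ 0xf95f = 0xf95f
+ 0x46e9 = 0x4049
+ 0xe9e7 = 0x2a31
+ 0xf540 = 0x1f72
One's complement: ~0x1f72
Checksum = 0xe08d


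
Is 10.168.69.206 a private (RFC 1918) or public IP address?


RFC 1918 private ranges:
  10.0.0.0/8 (10.0.0.0 - 10.255.255.255)
  172.16.0.0/12 (172.16.0.0 - 172.31.255.255)
  192.168.0.0/16 (192.168.0.0 - 192.168.255.255)
Private (in 10.0.0.0/8)


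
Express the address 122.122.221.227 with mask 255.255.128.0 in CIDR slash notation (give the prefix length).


Binary: 11111111.11111111.10000000.00000000
Count leading 1s
Prefix: /17


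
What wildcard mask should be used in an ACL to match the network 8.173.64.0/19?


Subnet mask: 255.255.224.0
Wildcard = 255.255.255.255 - subnet mask
255 - 255 = 0
255 - 255 = 0
255 - 224 = 31
255 - 0 = 255
Wildcard: 0.0.31.255


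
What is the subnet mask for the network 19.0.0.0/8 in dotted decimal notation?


/8 means 8 network bits, 24 host bits
Binary: 11111111000000000000000000000000
Mask: 255.0.0.0


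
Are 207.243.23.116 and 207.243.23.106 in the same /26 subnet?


Mask: 255.255.255.192
207.243.23.116 AND mask = 207.243.23.64
207.243.23.106 AND mask = 207.243.23.64
Yes, same subnet (207.243.23.64)


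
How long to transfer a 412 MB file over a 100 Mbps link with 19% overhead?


Effective throughput = 100 * (1 - 19/100) = 81 Mbps
File size in Mb = 412 * 8 = 3296 Mb
Time = 3296 / 81
Time = 40.6914 seconds


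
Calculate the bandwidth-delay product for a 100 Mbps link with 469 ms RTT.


BDP = bandwidth * RTT
= 100 Mbps * 469 ms
= 100 * 1e6 * 469 / 1000 bits
= 46900000 bits
= 5862500 bytes
= 5725.0977 KB
BDP = 46900000 bits (5862500 bytes)


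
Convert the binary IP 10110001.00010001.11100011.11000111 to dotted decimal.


10110001 = 177
00010001 = 17
11100011 = 227
11000111 = 199
IP: 177.17.227.199


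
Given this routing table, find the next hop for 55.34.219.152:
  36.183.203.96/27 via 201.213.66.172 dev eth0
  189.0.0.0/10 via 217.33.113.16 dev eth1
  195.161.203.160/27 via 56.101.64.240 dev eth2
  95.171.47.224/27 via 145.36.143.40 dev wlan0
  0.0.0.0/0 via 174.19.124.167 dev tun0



Longest prefix match for 55.34.219.152:
  /27 36.183.203.96: no
  /10 189.0.0.0: no
  /27 195.161.203.160: no
  /27 95.171.47.224: no
  /0 0.0.0.0: MATCH
Selected: next-hop 174.19.124.167 via tun0 (matched /0)


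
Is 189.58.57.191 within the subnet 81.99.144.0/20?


Subnet network: 81.99.144.0
Test IP AND mask: 189.58.48.0
No, 189.58.57.191 is not in 81.99.144.0/20


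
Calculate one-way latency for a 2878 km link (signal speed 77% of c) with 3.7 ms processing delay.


Speed = 0.77 * 3e5 km/s = 231000 km/s
Propagation delay = 2878 / 231000 = 0.0125 s = 12.4589 ms
Processing delay = 3.7 ms
Total one-way latency = 16.1589 ms


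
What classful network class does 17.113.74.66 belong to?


First octet: 17
Binary: 00010001
0xxxxxxx -> Class A (1-126)
Class A, default mask 255.0.0.0 (/8)


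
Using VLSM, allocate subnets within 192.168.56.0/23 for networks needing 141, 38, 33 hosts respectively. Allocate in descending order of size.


141 hosts -> /24 (254 usable): 192.168.56.0/24
38 hosts -> /26 (62 usable): 192.168.57.0/26
33 hosts -> /26 (62 usable): 192.168.57.64/26
Allocation: 192.168.56.0/24 (141 hosts, 254 usable); 192.168.57.0/26 (38 hosts, 62 usable); 192.168.57.64/26 (33 hosts, 62 usable)


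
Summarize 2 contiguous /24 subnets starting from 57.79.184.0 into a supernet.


Original prefix: /24
Number of subnets: 2 = 2^1
New prefix = 24 - 1 = 23
Supernet: 57.79.184.0/23


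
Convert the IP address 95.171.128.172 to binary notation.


95 = 01011111
171 = 10101011
128 = 10000000
172 = 10101100
Binary: 01011111.10101011.10000000.10101100


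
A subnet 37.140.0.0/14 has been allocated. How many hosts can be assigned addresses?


Host bits = 32 - 14 = 18
Total addresses = 2^18 = 262144
Usable = total - 2 (network and broadcast)
Usable hosts: 262142


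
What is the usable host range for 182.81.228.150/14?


Network: 182.80.0.0
Broadcast: 182.83.255.255
First usable = network + 1
Last usable = broadcast - 1
Range: 182.80.0.1 to 182.83.255.254


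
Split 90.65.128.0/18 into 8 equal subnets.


New prefix = 18 + 3 = 21
Each subnet has 2048 addresses
  90.65.128.0/21
  90.65.136.0/21
  90.65.144.0/21
  90.65.152.0/21
  90.65.160.0/21
  90.65.168.0/21
  90.65.176.0/21
  90.65.184.0/21
Subnets: 90.65.128.0/21, 90.65.136.0/21, 90.65.144.0/21, 90.65.152.0/21, 90.65.160.0/21, 90.65.168.0/21, 90.65.176.0/21, 90.65.184.0/21


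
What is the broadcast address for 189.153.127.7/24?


Network: 189.153.127.0/24
Host bits = 8
Set all host bits to 1:
Broadcast: 189.153.127.255


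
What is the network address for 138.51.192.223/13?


IP:   10001010.00110011.11000000.11011111
Mask: 11111111.11111000.00000000.00000000
AND operation:
Net:  10001010.00110000.00000000.00000000
Network: 138.48.0.0/13


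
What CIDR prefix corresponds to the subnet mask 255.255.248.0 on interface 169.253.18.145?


Binary: 11111111.11111111.11111000.00000000
Count leading 1s
Prefix: /21


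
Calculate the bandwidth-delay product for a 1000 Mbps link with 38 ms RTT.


BDP = bandwidth * RTT
= 1000 Mbps * 38 ms
= 1000 * 1e6 * 38 / 1000 bits
= 38000000 bits
= 4750000 bytes
= 4638.6719 KB
BDP = 38000000 bits (4750000 bytes)


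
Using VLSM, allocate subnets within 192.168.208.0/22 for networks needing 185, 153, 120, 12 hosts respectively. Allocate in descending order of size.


185 hosts -> /24 (254 usable): 192.168.208.0/24
153 hosts -> /24 (254 usable): 192.168.209.0/24
120 hosts -> /25 (126 usable): 192.168.210.0/25
12 hosts -> /28 (14 usable): 192.168.210.128/28
Allocation: 192.168.208.0/24 (185 hosts, 254 usable); 192.168.209.0/24 (153 hosts, 254 usable); 192.168.210.0/25 (120 hosts, 126 usable); 192.168.210.128/28 (12 hosts, 14 usable)


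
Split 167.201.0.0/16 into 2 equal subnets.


New prefix = 16 + 1 = 17
Each subnet has 32768 addresses
  167.201.0.0/17
  167.201.128.0/17
Subnets: 167.201.0.0/17, 167.201.128.0/17


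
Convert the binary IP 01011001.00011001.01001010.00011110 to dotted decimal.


01011001 = 89
00011001 = 25
01001010 = 74
00011110 = 30
IP: 89.25.74.30


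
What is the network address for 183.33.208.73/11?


IP:   10110111.00100001.11010000.01001001
Mask: 11111111.11100000.00000000.00000000
AND operation:
Net:  10110111.00100000.00000000.00000000
Network: 183.32.0.0/11


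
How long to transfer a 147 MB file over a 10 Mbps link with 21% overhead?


Effective throughput = 10 * (1 - 21/100) = 7.9 Mbps
File size in Mb = 147 * 8 = 1176 Mb
Time = 1176 / 7.9
Time = 148.8608 seconds


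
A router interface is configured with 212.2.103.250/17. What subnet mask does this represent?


/17 means 17 network bits, 15 host bits
Binary: 11111111111111111000000000000000
Mask: 255.255.128.0


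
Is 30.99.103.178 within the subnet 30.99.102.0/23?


Subnet network: 30.99.102.0
Test IP AND mask: 30.99.102.0
Yes, 30.99.103.178 is in 30.99.102.0/23


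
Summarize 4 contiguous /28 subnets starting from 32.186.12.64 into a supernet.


Original prefix: /28
Number of subnets: 4 = 2^2
New prefix = 28 - 2 = 26
Supernet: 32.186.12.64/26


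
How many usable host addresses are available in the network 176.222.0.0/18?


Host bits = 32 - 18 = 14
Total addresses = 2^14 = 16384
Usable = total - 2 (network and broadcast)
Usable hosts: 16382


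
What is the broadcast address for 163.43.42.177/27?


Network: 163.43.42.160/27
Host bits = 5
Set all host bits to 1:
Broadcast: 163.43.42.191


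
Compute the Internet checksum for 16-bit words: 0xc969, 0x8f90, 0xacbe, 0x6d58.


Sum all words (with carry folding):
+ 0xc969 = 0xc969
+ 0x8f90 = 0x58fa
+ 0xacbe = 0x05b9
+ 0x6d58 = 0x7311
One's complement: ~0x7311
Checksum = 0x8cee


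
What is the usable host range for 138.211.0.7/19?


Network: 138.211.0.0
Broadcast: 138.211.31.255
First usable = network + 1
Last usable = broadcast - 1
Range: 138.211.0.1 to 138.211.31.254


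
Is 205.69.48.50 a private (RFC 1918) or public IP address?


RFC 1918 private ranges:
  10.0.0.0/8 (10.0.0.0 - 10.255.255.255)
  172.16.0.0/12 (172.16.0.0 - 172.31.255.255)
  192.168.0.0/16 (192.168.0.0 - 192.168.255.255)
Public (not in any RFC 1918 range)


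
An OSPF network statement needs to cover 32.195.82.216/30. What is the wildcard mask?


Subnet mask: 255.255.255.252
Wildcard = 255.255.255.255 - subnet mask
255 - 255 = 0
255 - 255 = 0
255 - 255 = 0
255 - 252 = 3
Wildcard: 0.0.0.3


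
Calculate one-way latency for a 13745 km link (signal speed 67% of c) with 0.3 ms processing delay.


Speed = 0.67 * 3e5 km/s = 201000 km/s
Propagation delay = 13745 / 201000 = 0.0684 s = 68.3831 ms
Processing delay = 0.3 ms
Total one-way latency = 68.6831 ms


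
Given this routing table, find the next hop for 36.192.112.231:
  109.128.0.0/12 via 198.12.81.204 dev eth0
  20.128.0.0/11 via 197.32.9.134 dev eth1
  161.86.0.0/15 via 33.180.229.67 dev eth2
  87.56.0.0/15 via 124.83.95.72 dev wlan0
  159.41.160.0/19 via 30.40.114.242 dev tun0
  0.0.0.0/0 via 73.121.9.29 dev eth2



Longest prefix match for 36.192.112.231:
  /12 109.128.0.0: no
  /11 20.128.0.0: no
  /15 161.86.0.0: no
  /15 87.56.0.0: no
  /19 159.41.160.0: no
  /0 0.0.0.0: MATCH
Selected: next-hop 73.121.9.29 via eth2 (matched /0)


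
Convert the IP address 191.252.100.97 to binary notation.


191 = 10111111
252 = 11111100
100 = 01100100
97 = 01100001
Binary: 10111111.11111100.01100100.01100001


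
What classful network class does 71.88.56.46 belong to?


First octet: 71
Binary: 01000111
0xxxxxxx -> Class A (1-126)
Class A, default mask 255.0.0.0 (/8)


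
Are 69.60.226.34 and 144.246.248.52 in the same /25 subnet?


Mask: 255.255.255.128
69.60.226.34 AND mask = 69.60.226.0
144.246.248.52 AND mask = 144.246.248.0
No, different subnets (69.60.226.0 vs 144.246.248.0)


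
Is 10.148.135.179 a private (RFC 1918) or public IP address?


RFC 1918 private ranges:
  10.0.0.0/8 (10.0.0.0 - 10.255.255.255)
  172.16.0.0/12 (172.16.0.0 - 172.31.255.255)
  192.168.0.0/16 (192.168.0.0 - 192.168.255.255)
Private (in 10.0.0.0/8)


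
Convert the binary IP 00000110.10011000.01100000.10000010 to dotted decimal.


00000110 = 6
10011000 = 152
01100000 = 96
10000010 = 130
IP: 6.152.96.130


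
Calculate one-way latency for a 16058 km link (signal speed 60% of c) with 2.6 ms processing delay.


Speed = 0.6 * 3e5 km/s = 180000 km/s
Propagation delay = 16058 / 180000 = 0.0892 s = 89.2111 ms
Processing delay = 2.6 ms
Total one-way latency = 91.8111 ms


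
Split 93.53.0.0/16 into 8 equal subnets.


New prefix = 16 + 3 = 19
Each subnet has 8192 addresses
  93.53.0.0/19
  93.53.32.0/19
  93.53.64.0/19
  93.53.96.0/19
  93.53.128.0/19
  93.53.160.0/19
  93.53.192.0/19
  93.53.224.0/19
Subnets: 93.53.0.0/19, 93.53.32.0/19, 93.53.64.0/19, 93.53.96.0/19, 93.53.128.0/19, 93.53.160.0/19, 93.53.192.0/19, 93.53.224.0/19


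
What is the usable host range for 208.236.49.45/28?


Network: 208.236.49.32
Broadcast: 208.236.49.47
First usable = network + 1
Last usable = broadcast - 1
Range: 208.236.49.33 to 208.236.49.46


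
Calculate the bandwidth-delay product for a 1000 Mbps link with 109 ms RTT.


BDP = bandwidth * RTT
= 1000 Mbps * 109 ms
= 1000 * 1e6 * 109 / 1000 bits
= 109000000 bits
= 13625000 bytes
= 13305.6641 KB
BDP = 109000000 bits (13625000 bytes)


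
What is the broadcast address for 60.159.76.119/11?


Network: 60.128.0.0/11
Host bits = 21
Set all host bits to 1:
Broadcast: 60.159.255.255


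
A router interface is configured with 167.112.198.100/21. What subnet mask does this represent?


/21 means 21 network bits, 11 host bits
Binary: 11111111111111111111100000000000
Mask: 255.255.248.0


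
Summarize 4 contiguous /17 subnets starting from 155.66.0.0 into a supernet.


Original prefix: /17
Number of subnets: 4 = 2^2
New prefix = 17 - 2 = 15
Supernet: 155.66.0.0/15


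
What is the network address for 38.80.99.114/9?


IP:   00100110.01010000.01100011.01110010
Mask: 11111111.10000000.00000000.00000000
AND operation:
Net:  00100110.00000000.00000000.00000000
Network: 38.0.0.0/9


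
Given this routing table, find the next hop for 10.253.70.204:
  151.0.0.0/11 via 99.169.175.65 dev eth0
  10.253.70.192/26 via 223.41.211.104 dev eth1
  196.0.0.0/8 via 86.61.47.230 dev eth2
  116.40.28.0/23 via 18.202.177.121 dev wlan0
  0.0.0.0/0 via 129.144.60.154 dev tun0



Longest prefix match for 10.253.70.204:
  /11 151.0.0.0: no
  /26 10.253.70.192: MATCH
  /8 196.0.0.0: no
  /23 116.40.28.0: no
  /0 0.0.0.0: MATCH
Selected: next-hop 223.41.211.104 via eth1 (matched /26)


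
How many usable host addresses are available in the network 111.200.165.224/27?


Host bits = 32 - 27 = 5
Total addresses = 2^5 = 32
Usable = total - 2 (network and broadcast)
Usable hosts: 30


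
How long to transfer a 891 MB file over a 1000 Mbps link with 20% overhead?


Effective throughput = 1000 * (1 - 20/100) = 800 Mbps
File size in Mb = 891 * 8 = 7128 Mb
Time = 7128 / 800
Time = 8.91 seconds


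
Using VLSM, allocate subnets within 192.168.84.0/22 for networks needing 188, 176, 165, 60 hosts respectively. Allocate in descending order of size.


188 hosts -> /24 (254 usable): 192.168.84.0/24
176 hosts -> /24 (254 usable): 192.168.85.0/24
165 hosts -> /24 (254 usable): 192.168.86.0/24
60 hosts -> /26 (62 usable): 192.168.87.0/26
Allocation: 192.168.84.0/24 (188 hosts, 254 usable); 192.168.85.0/24 (176 hosts, 254 usable); 192.168.86.0/24 (165 hosts, 254 usable); 192.168.87.0/26 (60 hosts, 62 usable)


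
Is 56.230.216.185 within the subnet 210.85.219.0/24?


Subnet network: 210.85.219.0
Test IP AND mask: 56.230.216.0
No, 56.230.216.185 is not in 210.85.219.0/24


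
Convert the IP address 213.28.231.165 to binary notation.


213 = 11010101
28 = 00011100
231 = 11100111
165 = 10100101
Binary: 11010101.00011100.11100111.10100101


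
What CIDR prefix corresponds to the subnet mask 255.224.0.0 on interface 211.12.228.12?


Binary: 11111111.11100000.00000000.00000000
Count leading 1s
Prefix: /11


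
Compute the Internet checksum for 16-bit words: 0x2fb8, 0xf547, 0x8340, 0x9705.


Sum all words (with carry folding):
+ 0x2fb8 = 0x2fb8
+ 0xf547 = 0x2500
+ 0x8340 = 0xa840
+ 0x9705 = 0x3f46
One's complement: ~0x3f46
Checksum = 0xc0b9


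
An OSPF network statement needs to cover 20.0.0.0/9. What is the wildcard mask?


Subnet mask: 255.128.0.0
Wildcard = 255.255.255.255 - subnet mask
255 - 255 = 0
255 - 128 = 127
255 - 0 = 255
255 - 0 = 255
Wildcard: 0.127.255.255


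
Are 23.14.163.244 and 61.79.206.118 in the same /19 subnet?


Mask: 255.255.224.0
23.14.163.244 AND mask = 23.14.160.0
61.79.206.118 AND mask = 61.79.192.0
No, different subnets (23.14.160.0 vs 61.79.192.0)


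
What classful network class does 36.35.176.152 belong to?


First octet: 36
Binary: 00100100
0xxxxxxx -> Class A (1-126)
Class A, default mask 255.0.0.0 (/8)


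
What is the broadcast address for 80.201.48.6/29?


Network: 80.201.48.0/29
Host bits = 3
Set all host bits to 1:
Broadcast: 80.201.48.7


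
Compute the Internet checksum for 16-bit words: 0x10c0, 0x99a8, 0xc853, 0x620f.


Sum all words (with carry folding):
+ 0x10c0 = 0x10c0
+ 0x99a8 = 0xaa68
+ 0xc853 = 0x72bc
+ 0x620f = 0xd4cb
One's complement: ~0xd4cb
Checksum = 0x2b34


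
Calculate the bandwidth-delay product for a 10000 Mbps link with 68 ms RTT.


BDP = bandwidth * RTT
= 10000 Mbps * 68 ms
= 10000 * 1e6 * 68 / 1000 bits
= 680000000 bits
= 85000000 bytes
= 83007.8125 KB
BDP = 680000000 bits (85000000 bytes)


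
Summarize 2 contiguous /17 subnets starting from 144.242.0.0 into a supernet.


Original prefix: /17
Number of subnets: 2 = 2^1
New prefix = 17 - 1 = 16
Supernet: 144.242.0.0/16


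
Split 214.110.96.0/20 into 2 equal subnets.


New prefix = 20 + 1 = 21
Each subnet has 2048 addresses
  214.110.96.0/21
  214.110.104.0/21
Subnets: 214.110.96.0/21, 214.110.104.0/21
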